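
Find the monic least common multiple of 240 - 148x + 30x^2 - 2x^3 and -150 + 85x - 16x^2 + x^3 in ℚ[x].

600 - 490x + 149x^2 - 20x^3 + x^4

Repeated division with remainder:
  -2x^3 + 30x^2 - 148x + 240 = (-2)(x^3 - 16x^2 + 85x - 150) + (-2x^2 + 22x - 60)
  x^3 - 16x^2 + 85x - 150 = (-(1/2)x + 5/2)(-2x^2 + 22x - 60) + (0)
Last nonzero remainder: -2x^2 + 22x - 60. Dividing through by -2 gives the monic gcd x^2 - 11x + 30.
Then lcm(f, g) = f·g / gcd(f, g); expanding and making the result monic gives the answer.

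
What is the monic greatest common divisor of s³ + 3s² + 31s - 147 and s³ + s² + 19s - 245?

s² + 6s + 49

By polynomial division,
  s³ + 3s² + 31s - 147 = (s³ + s² + 19s - 245) + (2s² + 12s + 98)
  s³ + s² + 19s - 245 = ((1/2)s - 5/2)(2s² + 12s + 98) + (0)
Last nonzero remainder: 2s² + 12s + 98. Dividing through by 2 gives the monic gcd s² + 6s + 49.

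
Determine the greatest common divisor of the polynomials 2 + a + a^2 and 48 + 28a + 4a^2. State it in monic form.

1

Apply the Euclidean algorithm:
  a^2 + a + 2 = (1/4)(4a^2 + 28a + 48) + (-6a - 10)
  4a^2 + 28a + 48 = (-(2/3)a - 32/9)(-6a - 10) + (112/9)
  -6a - 10 = (-(27/56)a - 45/56)(112/9) + (0)
The last nonzero remainder is the constant 112/9, so the polynomials are coprime and gcd = 1.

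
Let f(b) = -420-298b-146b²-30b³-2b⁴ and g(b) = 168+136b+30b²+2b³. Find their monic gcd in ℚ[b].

42+13b+b²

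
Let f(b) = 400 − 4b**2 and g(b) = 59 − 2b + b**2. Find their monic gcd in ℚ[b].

1

By polynomial division,
  −4b**2 + 400 = (−4)(b**2 − 2b + 59) + (−8b + 636)
  b**2 − 2b + 59 = (−(1/8)b − 155/16)(−8b + 636) + (24881/4)
  −8b + 636 = (−(32/24881)b + 2544/24881)(24881/4) + (0)
The last nonzero remainder is the constant 24881/4, so the polynomials are coprime and gcd = 1.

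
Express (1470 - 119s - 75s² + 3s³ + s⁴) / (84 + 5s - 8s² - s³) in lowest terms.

Repeated division with remainder:
  s⁴ + 3s³ - 75s² - 119s + 1470 = (-s + 5)(-s³ - 8s² + 5s + 84) + (-30s² - 60s + 1050)
  -s³ - 8s² + 5s + 84 = ((1/30)s + 1/5)(-30s² - 60s + 1050) + (-18s - 126)
  -30s² - 60s + 1050 = ((5/3)s - 25/3)(-18s - 126) + (0)
Last nonzero remainder: -18s - 126. Dividing through by -18 gives the monic gcd s + 7.
Cancel s + 7 from numerator and denominator to get the reduced form.

(-210 + 47s + 4s² - s³)/(-12 + s + s²)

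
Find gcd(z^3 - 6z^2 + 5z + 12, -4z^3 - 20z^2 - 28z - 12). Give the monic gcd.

z + 1

Apply the Euclidean algorithm:
  z^3 - 6z^2 + 5z + 12 = (-1/4)(-4z^3 - 20z^2 - 28z - 12) + (-11z^2 - 2z + 9)
  -4z^3 - 20z^2 - 28z - 12 = ((4/11)z + 212/121)(-11z^2 - 2z + 9) + (-(3360/121)z - 3360/121)
  -11z^2 - 2z + 9 = ((1331/3360)z - 363/1120)(-(3360/121)z - 3360/121) + (0)
Last nonzero remainder: -(3360/121)z - 3360/121. Dividing through by -3360/121 gives the monic gcd z + 1.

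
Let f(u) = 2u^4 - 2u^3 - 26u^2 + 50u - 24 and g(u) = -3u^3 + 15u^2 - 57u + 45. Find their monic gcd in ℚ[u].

u - 1

Apply the Euclidean algorithm:
  2u^4 - 2u^3 - 26u^2 + 50u - 24 = (-(2/3)u - 8/3)(-3u^3 + 15u^2 - 57u + 45) + (-24u^2 - 72u + 96)
  -3u^3 + 15u^2 - 57u + 45 = ((1/8)u - 1)(-24u^2 - 72u + 96) + (-141u + 141)
  -24u^2 - 72u + 96 = ((8/47)u + 32/47)(-141u + 141) + (0)
Last nonzero remainder: -141u + 141. Dividing through by -141 gives the monic gcd u - 1.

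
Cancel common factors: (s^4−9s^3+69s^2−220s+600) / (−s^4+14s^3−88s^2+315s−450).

Apply the Euclidean algorithm:
  s^4−9s^3+69s^2−220s+600 = (−1)(−s^4+14s^3−88s^2+315s−450) + (5s^3−19s^2+95s+150)
  −s^4+14s^3−88s^2+315s−450 = (−(1/5)s+51/25)(5s^3−19s^2+95s+150) + (−(756/25)s^2+(756/5)s−756)
  5s^3−19s^2+95s+150 = (−(125/756)s−25/126)(−(756/25)s^2+(756/5)s−756) + (0)
Last nonzero remainder: −(756/25)s^2+(756/5)s−756. Dividing through by −756/25 gives the monic gcd s^2−5s+25.
Cancel s^2−5s+25 from numerator and denominator to get the reduced form.

(−s^2+4s−24)/(s^2−9s+18)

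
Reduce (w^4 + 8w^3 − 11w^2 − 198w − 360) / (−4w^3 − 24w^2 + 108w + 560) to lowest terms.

Repeated division with remainder:
  w^4 + 8w^3 − 11w^2 − 198w − 360 = (−(1/4)w − 1/2)(−4w^3 − 24w^2 + 108w + 560) + (4w^2 − 4w − 80)
  −4w^3 − 24w^2 + 108w + 560 = (−w − 7)(4w^2 − 4w − 80) + (0)
Last nonzero remainder: 4w^2 − 4w − 80. Dividing through by 4 gives the monic gcd w^2 − w − 20.
Cancel w^2 − w − 20 from numerator and denominator to get the reduced form.

(−w^2 − 9w − 18)/(4w + 28)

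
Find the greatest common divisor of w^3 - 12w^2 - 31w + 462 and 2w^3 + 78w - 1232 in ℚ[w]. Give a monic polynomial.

w - 7

Euclidean algorithm in ℚ[w]:
  w^3 - 12w^2 - 31w + 462 = (1/2)(2w^3 + 78w - 1232) + (-12w^2 - 70w + 1078)
  2w^3 + 78w - 1232 = (-(1/6)w + 35/36)(-12w^2 - 70w + 1078) + ((5863/18)w - 41041/18)
  -12w^2 - 70w + 1078 = (-(216/5863)w - 252/533)((5863/18)w - 41041/18) + (0)
Last nonzero remainder: (5863/18)w - 41041/18. Dividing through by 5863/18 gives the monic gcd w - 7.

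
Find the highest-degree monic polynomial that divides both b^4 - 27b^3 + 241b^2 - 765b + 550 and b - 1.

b - 1

Repeated division with remainder:
  b^4 - 27b^3 + 241b^2 - 765b + 550 = (b^3 - 26b^2 + 215b - 550)(b - 1) + (0)
The last nonzero remainder b - 1 is already monic.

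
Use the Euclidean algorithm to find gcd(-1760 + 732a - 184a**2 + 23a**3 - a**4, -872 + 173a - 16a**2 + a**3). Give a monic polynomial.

Repeated division with remainder:
  -a**4 + 23a**3 - 184a**2 + 732a - 1760 = (-a + 7)(a**3 - 16a**2 + 173a - 872) + (101a**2 - 1351a + 4344)
  a**3 - 16a**2 + 173a - 872 = ((1/101)a - 265/10201)(101a**2 - 1351a + 4344) + ((968014/10201)a - 7744112/10201)
  101a**2 - 1351a + 4344 = ((1030301/968014)a - 5539143/968014)((968014/10201)a - 7744112/10201) + (0)
Last nonzero remainder: (968014/10201)a - 7744112/10201. Dividing through by 968014/10201 gives the monic gcd a - 8.

-8 + a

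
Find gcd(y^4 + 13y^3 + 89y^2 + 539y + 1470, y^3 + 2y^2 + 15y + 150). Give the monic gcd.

Euclidean algorithm in ℚ[y]:
  y^4 + 13y^3 + 89y^2 + 539y + 1470 = (y + 11)(y^3 + 2y^2 + 15y + 150) + (52y^2 + 224y - 180)
  y^3 + 2y^2 + 15y + 150 = ((1/52)y - 15/338)(52y^2 + 224y - 180) + ((4800/169)y + 24000/169)
  52y^2 + 224y - 180 = ((2197/1200)y - 507/400)((4800/169)y + 24000/169) + (0)
Last nonzero remainder: (4800/169)y + 24000/169. Dividing through by 4800/169 gives the monic gcd y + 5.

y + 5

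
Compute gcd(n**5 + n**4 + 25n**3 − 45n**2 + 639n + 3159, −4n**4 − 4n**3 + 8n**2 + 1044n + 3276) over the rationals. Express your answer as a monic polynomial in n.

n**3 + 8n**2 + 54n + 117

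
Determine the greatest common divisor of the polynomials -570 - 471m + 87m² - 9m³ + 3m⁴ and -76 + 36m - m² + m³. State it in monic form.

Repeated division with remainder:
  3m⁴ - 9m³ + 87m² - 471m - 570 = (3m - 6)(m³ - m² + 36m - 76) + (-27m² - 27m - 1026)
  m³ - m² + 36m - 76 = (-(1/27)m + 2/27)(-27m² - 27m - 1026) + (0)
Last nonzero remainder: -27m² - 27m - 1026. Dividing through by -27 gives the monic gcd m² + m + 38.

38 + m + m²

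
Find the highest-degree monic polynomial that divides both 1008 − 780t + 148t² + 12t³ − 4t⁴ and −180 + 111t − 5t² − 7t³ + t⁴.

By polynomial division,
  −4t⁴ + 12t³ + 148t² − 780t + 1008 = (−4)(t⁴ − 7t³ − 5t² + 111t − 180) + (−16t³ + 128t² − 336t + 288)
  t⁴ − 7t³ − 5t² + 111t − 180 = (−(1/16)t − 1/16)(−16t³ + 128t² − 336t + 288) + (−18t² + 108t − 162)
  −16t³ + 128t² − 336t + 288 = ((8/9)t − 16/9)(−18t² + 108t − 162) + (0)
Last nonzero remainder: −18t² + 108t − 162. Dividing through by −18 gives the monic gcd t² − 6t + 9.

9 − 6t + t²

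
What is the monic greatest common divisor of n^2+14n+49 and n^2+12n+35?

Euclidean algorithm in ℚ[n]:
  n^2+14n+49 = (n^2+12n+35) + (2n+14)
  n^2+12n+35 = ((1/2)n+5/2)(2n+14) + (0)
Last nonzero remainder: 2n+14. Dividing through by 2 gives the monic gcd n+7.

n+7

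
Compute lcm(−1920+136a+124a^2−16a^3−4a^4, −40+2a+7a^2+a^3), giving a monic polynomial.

−3840+1232a+660a^2−128a^3−31a^4+6a^5+a^6

Euclidean algorithm in ℚ[a]:
  −4a^4−16a^3+124a^2+136a−1920 = (−4a+12)(a^3+7a^2+2a−40) + (48a^2−48a−1440)
  a^3+7a^2+2a−40 = ((1/48)a+1/6)(48a^2−48a−1440) + (40a+200)
  48a^2−48a−1440 = ((6/5)a−36/5)(40a+200) + (0)
Last nonzero remainder: 40a+200. Dividing through by 40 gives the monic gcd a+5.
Then lcm(f, g) = f·g / gcd(f, g); expanding and making the result monic gives the answer.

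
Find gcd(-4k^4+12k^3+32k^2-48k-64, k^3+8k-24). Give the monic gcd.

k-2

By polynomial division,
  -4k^4+12k^3+32k^2-48k-64 = (-4k+12)(k^3+8k-24) + (64k^2-240k+224)
  k^3+8k-24 = ((1/64)k+15/256)(64k^2-240k+224) + ((297/16)k-297/8)
  64k^2-240k+224 = ((1024/297)k-1792/297)((297/16)k-297/8) + (0)
Last nonzero remainder: (297/16)k-297/8. Dividing through by 297/16 gives the monic gcd k-2.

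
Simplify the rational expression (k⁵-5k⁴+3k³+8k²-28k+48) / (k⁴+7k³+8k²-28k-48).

Repeated division with remainder:
  k⁵-5k⁴+3k³+8k²-28k+48 = (k-12)(k⁴+7k³+8k²-28k-48) + (79k³+132k²-316k-528)
  k⁴+7k³+8k²-28k-48 = ((1/79)k+421/6241)(79k³+132k²-316k-528) + ((19320/6241)k²-77280/6241)
  79k³+132k²-316k-528 = ((493039/19320)k+68651/1610)((19320/6241)k²-77280/6241) + (0)
Last nonzero remainder: (19320/6241)k²-77280/6241. Dividing through by 19320/6241 gives the monic gcd k²-4.
Cancel k²-4 from numerator and denominator to get the reduced form.

(k³-5k²+7k-12)/(k²+7k+12)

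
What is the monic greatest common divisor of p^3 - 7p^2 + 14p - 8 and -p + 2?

Apply the Euclidean algorithm:
  p^3 - 7p^2 + 14p - 8 = (-p^2 + 5p - 4)(-p + 2) + (0)
Last nonzero remainder: -p + 2. Dividing through by -1 gives the monic gcd p - 2.

p - 2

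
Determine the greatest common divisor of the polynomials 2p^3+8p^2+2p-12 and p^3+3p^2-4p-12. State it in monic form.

p^2+5p+6

Repeated division with remainder:
  2p^3+8p^2+2p-12 = (2)(p^3+3p^2-4p-12) + (2p^2+10p+12)
  p^3+3p^2-4p-12 = ((1/2)p-1)(2p^2+10p+12) + (0)
Last nonzero remainder: 2p^2+10p+12. Dividing through by 2 gives the monic gcd p^2+5p+6.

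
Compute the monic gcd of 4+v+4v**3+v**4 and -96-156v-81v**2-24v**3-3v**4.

Euclidean algorithm in ℚ[v]:
  v**4+4v**3+v+4 = (-1/3)(-3v**4-24v**3-81v**2-156v-96) + (-4v**3-27v**2-51v-28)
  -3v**4-24v**3-81v**2-156v-96 = ((3/4)v+15/16)(-4v**3-27v**2-51v-28) + (-(279/16)v**2-(1395/16)v-279/4)
  -4v**3-27v**2-51v-28 = ((64/279)v+112/279)(-(279/16)v**2-(1395/16)v-279/4) + (0)
Last nonzero remainder: -(279/16)v**2-(1395/16)v-279/4. Dividing through by -279/16 gives the monic gcd v**2+5v+4.

4+5v+v**2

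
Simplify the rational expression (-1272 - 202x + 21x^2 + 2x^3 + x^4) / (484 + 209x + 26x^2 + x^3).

Repeated division with remainder:
  x^4 + 2x^3 + 21x^2 - 202x - 1272 = (x - 24)(x^3 + 26x^2 + 209x + 484) + (436x^2 + 4330x + 10344)
  x^3 + 26x^2 + 209x + 484 = ((1/436)x + 3503/95048)(436x^2 + 4330x + 10344) + ((1221025/47524)x + 1221025/11881)
  436x^2 + 4330x + 10344 = ((20720464/1221025)x + 122897064/1221025)((1221025/47524)x + 1221025/11881) + (0)
Last nonzero remainder: (1221025/47524)x + 1221025/11881. Dividing through by 1221025/47524 gives the monic gcd x + 4.
Cancel x + 4 from numerator and denominator to get the reduced form.

(-318 + 29x - 2x^2 + x^3)/(121 + 22x + x^2)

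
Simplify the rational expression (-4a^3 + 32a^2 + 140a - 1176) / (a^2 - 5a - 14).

(-4a^2 + 4a + 168)/(a + 2)

Apply the Euclidean algorithm:
  -4a^3 + 32a^2 + 140a - 1176 = (-4a + 12)(a^2 - 5a - 14) + (144a - 1008)
  a^2 - 5a - 14 = ((1/144)a + 1/72)(144a - 1008) + (0)
Last nonzero remainder: 144a - 1008. Dividing through by 144 gives the monic gcd a - 7.
Cancel a - 7 from numerator and denominator to get the reduced form.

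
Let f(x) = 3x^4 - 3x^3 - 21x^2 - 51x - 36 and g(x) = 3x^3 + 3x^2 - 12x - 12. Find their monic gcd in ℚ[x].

Repeated division with remainder:
  3x^4 - 3x^3 - 21x^2 - 51x - 36 = (x - 2)(3x^3 + 3x^2 - 12x - 12) + (-3x^2 - 63x - 60)
  3x^3 + 3x^2 - 12x - 12 = (-x + 20)(-3x^2 - 63x - 60) + (1188x + 1188)
  -3x^2 - 63x - 60 = (-(1/396)x - 5/99)(1188x + 1188) + (0)
Last nonzero remainder: 1188x + 1188. Dividing through by 1188 gives the monic gcd x + 1.

x + 1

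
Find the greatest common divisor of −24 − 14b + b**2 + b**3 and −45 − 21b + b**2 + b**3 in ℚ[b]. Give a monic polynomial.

Apply the Euclidean algorithm:
  b**3 + b**2 − 14b − 24 = (b**3 + b**2 − 21b − 45) + (7b + 21)
  b**3 + b**2 − 21b − 45 = ((1/7)b**2 − (2/7)b − 15/7)(7b + 21) + (0)
Last nonzero remainder: 7b + 21. Dividing through by 7 gives the monic gcd b + 3.

3 + b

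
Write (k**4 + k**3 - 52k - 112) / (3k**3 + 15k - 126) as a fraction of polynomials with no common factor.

Repeated division with remainder:
  k**4 + k**3 - 52k - 112 = ((1/3)k + 1/3)(3k**3 + 15k - 126) + (-5k**2 - 15k - 70)
  3k**3 + 15k - 126 = (-(3/5)k + 9/5)(-5k**2 - 15k - 70) + (0)
Last nonzero remainder: -5k**2 - 15k - 70. Dividing through by -5 gives the monic gcd k**2 + 3k + 14.
Cancel k**2 + 3k + 14 from numerator and denominator to get the reduced form.

(k**2 - 2k - 8)/(3k - 9)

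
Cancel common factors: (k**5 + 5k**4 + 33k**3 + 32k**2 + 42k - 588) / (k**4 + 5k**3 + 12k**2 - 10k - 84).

Repeated division with remainder:
  k**5 + 5k**4 + 33k**3 + 32k**2 + 42k - 588 = (k)(k**4 + 5k**3 + 12k**2 - 10k - 84) + (21k**3 + 42k**2 + 126k - 588)
  k**4 + 5k**3 + 12k**2 - 10k - 84 = ((1/21)k + 1/7)(21k**3 + 42k**2 + 126k - 588) + (0)
Last nonzero remainder: 21k**3 + 42k**2 + 126k - 588. Dividing through by 21 gives the monic gcd k**3 + 2k**2 + 6k - 28.
Cancel k**3 + 2k**2 + 6k - 28 from numerator and denominator to get the reduced form.

(k**2 + 3k + 21)/(k + 3)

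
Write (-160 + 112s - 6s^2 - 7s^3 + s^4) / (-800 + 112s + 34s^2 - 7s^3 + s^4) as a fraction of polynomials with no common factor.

(10 - 7s + s^2)/(50 - 7s + s^2)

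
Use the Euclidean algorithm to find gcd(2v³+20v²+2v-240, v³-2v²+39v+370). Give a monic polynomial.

Repeated division with remainder:
  2v³+20v²+2v-240 = (2)(v³-2v²+39v+370) + (24v²-76v-980)
  v³-2v²+39v+370 = ((1/24)v+7/144)(24v²-76v-980) + ((3007/36)v+15035/36)
  24v²-76v-980 = ((864/3007)v-7056/3007)((3007/36)v+15035/36) + (0)
Last nonzero remainder: (3007/36)v+15035/36. Dividing through by 3007/36 gives the monic gcd v+5.

v+5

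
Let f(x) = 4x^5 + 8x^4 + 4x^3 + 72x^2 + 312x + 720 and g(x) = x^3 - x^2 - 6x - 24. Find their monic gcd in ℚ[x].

x^2 + 3x + 6

By polynomial division,
  4x^5 + 8x^4 + 4x^3 + 72x^2 + 312x + 720 = (4x^2 + 12x + 40)(x^3 - x^2 - 6x - 24) + (280x^2 + 840x + 1680)
  x^3 - x^2 - 6x - 24 = ((1/280)x - 1/70)(280x^2 + 840x + 1680) + (0)
Last nonzero remainder: 280x^2 + 840x + 1680. Dividing through by 280 gives the monic gcd x^2 + 3x + 6.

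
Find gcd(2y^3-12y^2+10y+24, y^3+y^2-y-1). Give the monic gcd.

y+1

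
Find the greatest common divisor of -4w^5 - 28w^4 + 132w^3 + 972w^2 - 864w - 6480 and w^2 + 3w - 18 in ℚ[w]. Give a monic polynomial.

w^2 + 3w - 18

By polynomial division,
  -4w^5 - 28w^4 + 132w^3 + 972w^2 - 864w - 6480 = (-4w^3 - 16w^2 + 108w + 360)(w^2 + 3w - 18) + (0)
The last nonzero remainder w^2 + 3w - 18 is already monic.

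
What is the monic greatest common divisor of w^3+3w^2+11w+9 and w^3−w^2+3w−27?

w^2+2w+9

Apply the Euclidean algorithm:
  w^3+3w^2+11w+9 = (w^3−w^2+3w−27) + (4w^2+8w+36)
  w^3−w^2+3w−27 = ((1/4)w−3/4)(4w^2+8w+36) + (0)
Last nonzero remainder: 4w^2+8w+36. Dividing through by 4 gives the monic gcd w^2+2w+9.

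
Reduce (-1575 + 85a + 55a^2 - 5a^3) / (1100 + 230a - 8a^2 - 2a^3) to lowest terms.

(315 - 80a + 5a^2)/(-220 - 2a + 2a^2)

By polynomial division,
  -5a^3 + 55a^2 + 85a - 1575 = (5/2)(-2a^3 - 8a^2 + 230a + 1100) + (75a^2 - 490a - 4325)
  -2a^3 - 8a^2 + 230a + 1100 = (-(2/75)a - 316/1125)(75a^2 - 490a - 4325) + (-(5168/225)a - 5168/45)
  75a^2 - 490a - 4325 = (-(16875/5168)a + 194625/5168)(-(5168/225)a - 5168/45) + (0)
Last nonzero remainder: -(5168/225)a - 5168/45. Dividing through by -5168/225 gives the monic gcd a + 5.
Cancel a + 5 from numerator and denominator to get the reduced form.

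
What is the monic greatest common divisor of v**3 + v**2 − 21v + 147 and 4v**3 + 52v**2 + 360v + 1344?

Repeated division with remainder:
  v**3 + v**2 − 21v + 147 = (1/4)(4v**3 + 52v**2 + 360v + 1344) + (−12v**2 − 111v − 189)
  4v**3 + 52v**2 + 360v + 1344 = (−(1/3)v − 5/4)(−12v**2 − 111v − 189) + ((633/4)v + 4431/4)
  −12v**2 − 111v − 189 = (−(16/211)v − 36/211)((633/4)v + 4431/4) + (0)
Last nonzero remainder: (633/4)v + 4431/4. Dividing through by 633/4 gives the monic gcd v + 7.

v + 7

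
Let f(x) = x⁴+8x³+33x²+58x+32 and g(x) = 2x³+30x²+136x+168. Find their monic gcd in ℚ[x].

By polynomial division,
  x⁴+8x³+33x²+58x+32 = ((1/2)x−7/2)(2x³+30x²+136x+168) + (70x²+450x+620)
  2x³+30x²+136x+168 = ((1/35)x+12/49)(70x²+450x+620) + ((396/49)x+792/49)
  70x²+450x+620 = ((1715/198)x+7595/198)((396/49)x+792/49) + (0)
Last nonzero remainder: (396/49)x+792/49. Dividing through by 396/49 gives the monic gcd x+2.

x+2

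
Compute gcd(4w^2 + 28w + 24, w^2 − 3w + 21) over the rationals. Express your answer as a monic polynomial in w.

Repeated division with remainder:
  4w^2 + 28w + 24 = (4)(w^2 − 3w + 21) + (40w − 60)
  w^2 − 3w + 21 = ((1/40)w − 3/80)(40w − 60) + (75/4)
  40w − 60 = ((32/15)w − 16/5)(75/4) + (0)
The last nonzero remainder is the constant 75/4, so the polynomials are coprime and gcd = 1.

1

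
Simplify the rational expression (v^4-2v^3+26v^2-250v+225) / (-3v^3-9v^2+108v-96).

Repeated division with remainder:
  v^4-2v^3+26v^2-250v+225 = (-(1/3)v+5/3)(-3v^3-9v^2+108v-96) + (77v^2-462v+385)
  -3v^3-9v^2+108v-96 = (-(3/77)v-27/77)(77v^2-462v+385) + (-39v+39)
  77v^2-462v+385 = (-(77/39)v+385/39)(-39v+39) + (0)
Last nonzero remainder: -39v+39. Dividing through by -39 gives the monic gcd v-1.
Cancel v-1 from numerator and denominator to get the reduced form.

(-v^3+v^2-25v+225)/(3v^2+12v-96)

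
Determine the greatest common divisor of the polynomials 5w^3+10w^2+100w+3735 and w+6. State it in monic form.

1

By polynomial division,
  5w^3+10w^2+100w+3735 = (5w^2-20w+220)(w+6) + (2415)
  w+6 = ((1/2415)w+2/805)(2415) + (0)
The last nonzero remainder is the constant 2415, so the polynomials are coprime and gcd = 1.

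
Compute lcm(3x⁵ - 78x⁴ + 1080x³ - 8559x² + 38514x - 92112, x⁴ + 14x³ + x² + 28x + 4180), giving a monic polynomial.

x⁷ - 5x⁶ - 76x⁵ + 1847x⁴ - 7475x³ - 74936x² + 767396x - 3377440

Euclidean algorithm in ℚ[x]:
  3x⁵ - 78x⁴ + 1080x³ - 8559x² + 38514x - 92112 = (3x - 120)(x⁴ + 14x³ + x² + 28x + 4180) + (2757x³ - 8523x² + 29334x + 409488)
  x⁴ + 14x³ + x² + 28x + 4180 = ((1/2757)x + 15707/2533683)(2757x³ - 8523x² + 29334x + 409488) + ((36482166/844561)x² - (255375162/844561)x + 1386322308/844561)
  2757x³ - 8523x² + 29334x + 409488 = ((776151559/12160722)x + 1516831556/6080361)((36482166/844561)x² - (255375162/844561)x + 1386322308/844561) + (0)
Last nonzero remainder: (36482166/844561)x² - (255375162/844561)x + 1386322308/844561. Dividing through by 36482166/844561 gives the monic gcd x² - 7x + 38.
Then lcm(f, g) = f·g / gcd(f, g); expanding and making the result monic gives the answer.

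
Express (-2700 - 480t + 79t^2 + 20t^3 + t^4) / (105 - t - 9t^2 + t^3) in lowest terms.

(540 + 204t + 25t^2 + t^3)/(-21 - 4t + t^2)

Euclidean algorithm in ℚ[t]:
  t^4 + 20t^3 + 79t^2 - 480t - 2700 = (t + 29)(t^3 - 9t^2 - t + 105) + (341t^2 - 556t - 5745)
  t^3 - 9t^2 - t + 105 = ((1/341)t - 2513/116281)(341t^2 - 556t - 5745) + ((445536/116281)t - 2227680/116281)
  341t^2 - 556t - 5745 = ((39651821/445536)t + 44535623/148512)((445536/116281)t - 2227680/116281) + (0)
Last nonzero remainder: (445536/116281)t - 2227680/116281. Dividing through by 445536/116281 gives the monic gcd t - 5.
Cancel t - 5 from numerator and denominator to get the reduced form.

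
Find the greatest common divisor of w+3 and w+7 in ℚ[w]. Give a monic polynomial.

1

Euclidean algorithm in ℚ[w]:
  w+3 = (w+7) + (-4)
  w+7 = (-(1/4)w-7/4)(-4) + (0)
The last nonzero remainder is the constant -4, so the polynomials are coprime and gcd = 1.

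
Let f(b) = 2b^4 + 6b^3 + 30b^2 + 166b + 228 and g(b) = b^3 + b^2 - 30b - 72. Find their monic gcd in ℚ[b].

b + 3

By polynomial division,
  2b^4 + 6b^3 + 30b^2 + 166b + 228 = (2b + 4)(b^3 + b^2 - 30b - 72) + (86b^2 + 430b + 516)
  b^3 + b^2 - 30b - 72 = ((1/86)b - 2/43)(86b^2 + 430b + 516) + (-16b - 48)
  86b^2 + 430b + 516 = (-(43/8)b - 43/4)(-16b - 48) + (0)
Last nonzero remainder: -16b - 48. Dividing through by -16 gives the monic gcd b + 3.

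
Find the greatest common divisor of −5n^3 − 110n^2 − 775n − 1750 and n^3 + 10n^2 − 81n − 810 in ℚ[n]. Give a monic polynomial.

Euclidean algorithm in ℚ[n]:
  −5n^3 − 110n^2 − 775n − 1750 = (−5)(n^3 + 10n^2 − 81n − 810) + (−60n^2 − 1180n − 5800)
  n^3 + 10n^2 − 81n − 810 = (−(1/60)n + 29/180)(−60n^2 − 1180n − 5800) + ((112/9)n + 1120/9)
  −60n^2 − 1180n − 5800 = (−(135/28)n − 1305/28)((112/9)n + 1120/9) + (0)
Last nonzero remainder: (112/9)n + 1120/9. Dividing through by 112/9 gives the monic gcd n + 10.

n + 10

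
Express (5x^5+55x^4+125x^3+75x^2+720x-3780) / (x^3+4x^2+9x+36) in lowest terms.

Apply the Euclidean algorithm:
  5x^5+55x^4+125x^3+75x^2+720x-3780 = (5x^2+35x-60)(x^3+4x^2+9x+36) + (-180x^2-1620)
  x^3+4x^2+9x+36 = (-(1/180)x-1/45)(-180x^2-1620) + (0)
Last nonzero remainder: -180x^2-1620. Dividing through by -180 gives the monic gcd x^2+9.
Cancel x^2+9 from numerator and denominator to get the reduced form.

(5x^3+55x^2+80x-420)/(x+4)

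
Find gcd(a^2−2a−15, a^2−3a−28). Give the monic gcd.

Apply the Euclidean algorithm:
  a^2−2a−15 = (a^2−3a−28) + (a+13)
  a^2−3a−28 = (a−16)(a+13) + (180)
  a+13 = ((1/180)a+13/180)(180) + (0)
The last nonzero remainder is the constant 180, so the polynomials are coprime and gcd = 1.

1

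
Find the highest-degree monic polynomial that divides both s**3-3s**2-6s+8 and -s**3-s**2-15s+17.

s-1

Repeated division with remainder:
  s**3-3s**2-6s+8 = (-1)(-s**3-s**2-15s+17) + (-4s**2-21s+25)
  -s**3-s**2-15s+17 = ((1/4)s-17/16)(-4s**2-21s+25) + (-(697/16)s+697/16)
  -4s**2-21s+25 = ((64/697)s+400/697)(-(697/16)s+697/16) + (0)
Last nonzero remainder: -(697/16)s+697/16. Dividing through by -697/16 gives the monic gcd s-1.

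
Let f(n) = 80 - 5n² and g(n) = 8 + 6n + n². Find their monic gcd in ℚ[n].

Euclidean algorithm in ℚ[n]:
  -5n² + 80 = (-5)(n² + 6n + 8) + (30n + 120)
  n² + 6n + 8 = ((1/30)n + 1/15)(30n + 120) + (0)
Last nonzero remainder: 30n + 120. Dividing through by 30 gives the monic gcd n + 4.

4 + n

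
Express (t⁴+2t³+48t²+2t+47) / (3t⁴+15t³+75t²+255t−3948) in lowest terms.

(t²+1)/(3t²+9t−84)

By polynomial division,
  t⁴+2t³+48t²+2t+47 = (1/3)(3t⁴+15t³+75t²+255t−3948) + (−3t³+23t²−83t+1363)
  3t⁴+15t³+75t²+255t−3948 = (−t−38/3)(−3t³+23t²−83t+1363) + ((850/3)t²+(1700/3)t+39950/3)
  −3t³+23t²−83t+1363 = (−(9/850)t+87/850)((850/3)t²+(1700/3)t+39950/3) + (0)
Last nonzero remainder: (850/3)t²+(1700/3)t+39950/3. Dividing through by 850/3 gives the monic gcd t²+2t+47.
Cancel t²+2t+47 from numerator and denominator to get the reduced form.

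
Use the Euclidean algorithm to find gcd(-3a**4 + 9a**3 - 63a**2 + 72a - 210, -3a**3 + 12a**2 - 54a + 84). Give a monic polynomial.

a**2 - 2a + 14

By polynomial division,
  -3a**4 + 9a**3 - 63a**2 + 72a - 210 = (a + 1)(-3a**3 + 12a**2 - 54a + 84) + (-21a**2 + 42a - 294)
  -3a**3 + 12a**2 - 54a + 84 = ((1/7)a - 2/7)(-21a**2 + 42a - 294) + (0)
Last nonzero remainder: -21a**2 + 42a - 294. Dividing through by -21 gives the monic gcd a**2 - 2a + 14.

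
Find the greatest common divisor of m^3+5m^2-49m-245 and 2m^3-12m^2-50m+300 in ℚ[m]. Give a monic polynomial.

m+5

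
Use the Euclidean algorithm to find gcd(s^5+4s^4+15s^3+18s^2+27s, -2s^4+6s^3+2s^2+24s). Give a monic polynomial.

s^3+s^2+3s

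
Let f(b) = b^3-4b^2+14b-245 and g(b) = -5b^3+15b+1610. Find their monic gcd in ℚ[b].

Apply the Euclidean algorithm:
  b^3-4b^2+14b-245 = (-1/5)(-5b^3+15b+1610) + (-4b^2+17b+77)
  -5b^3+15b+1610 = ((5/4)b+85/16)(-4b^2+17b+77) + (-(2745/16)b+19215/16)
  -4b^2+17b+77 = ((64/2745)b+176/2745)(-(2745/16)b+19215/16) + (0)
Last nonzero remainder: -(2745/16)b+19215/16. Dividing through by -2745/16 gives the monic gcd b-7.

b-7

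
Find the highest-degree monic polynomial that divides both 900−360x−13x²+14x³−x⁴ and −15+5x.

Repeated division with remainder:
  −x⁴+14x³−13x²−360x+900 = (−(1/5)x³+(11/5)x²+4x−60)(5x−15) + (0)
Last nonzero remainder: 5x−15. Dividing through by 5 gives the monic gcd x−3.

−3+x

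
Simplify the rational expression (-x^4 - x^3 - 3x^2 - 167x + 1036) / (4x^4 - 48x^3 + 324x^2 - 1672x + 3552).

(-x - 7)/(4x - 24)

Apply the Euclidean algorithm:
  -x^4 - x^3 - 3x^2 - 167x + 1036 = (-1/4)(4x^4 - 48x^3 + 324x^2 - 1672x + 3552) + (-13x^3 + 78x^2 - 585x + 1924)
  4x^4 - 48x^3 + 324x^2 - 1672x + 3552 = (-(4/13)x + 24/13)(-13x^3 + 78x^2 - 585x + 1924) + (0)
Last nonzero remainder: -13x^3 + 78x^2 - 585x + 1924. Dividing through by -13 gives the monic gcd x^3 - 6x^2 + 45x - 148.
Cancel x^3 - 6x^2 + 45x - 148 from numerator and denominator to get the reduced form.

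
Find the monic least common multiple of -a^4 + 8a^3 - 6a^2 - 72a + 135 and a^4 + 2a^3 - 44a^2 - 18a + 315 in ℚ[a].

Repeated division with remainder:
  -a^4 + 8a^3 - 6a^2 - 72a + 135 = (-1)(a^4 + 2a^3 - 44a^2 - 18a + 315) + (10a^3 - 50a^2 - 90a + 450)
  a^4 + 2a^3 - 44a^2 - 18a + 315 = ((1/10)a + 7/10)(10a^3 - 50a^2 - 90a + 450) + (0)
Last nonzero remainder: 10a^3 - 50a^2 - 90a + 450. Dividing through by 10 gives the monic gcd a^3 - 5a^2 - 9a + 45.
Then lcm(f, g) = f·g / gcd(f, g); expanding and making the result monic gives the answer.

a^5 - a^4 - 50a^3 + 114a^2 + 369a - 945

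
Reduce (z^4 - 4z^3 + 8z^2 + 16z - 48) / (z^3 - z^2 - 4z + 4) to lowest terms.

(z^2 - 4z + 12)/(z - 1)

Apply the Euclidean algorithm:
  z^4 - 4z^3 + 8z^2 + 16z - 48 = (z - 3)(z^3 - z^2 - 4z + 4) + (9z^2 - 36)
  z^3 - z^2 - 4z + 4 = ((1/9)z - 1/9)(9z^2 - 36) + (0)
Last nonzero remainder: 9z^2 - 36. Dividing through by 9 gives the monic gcd z^2 - 4.
Cancel z^2 - 4 from numerator and denominator to get the reduced form.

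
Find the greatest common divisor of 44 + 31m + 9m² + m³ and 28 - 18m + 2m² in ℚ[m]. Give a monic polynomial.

1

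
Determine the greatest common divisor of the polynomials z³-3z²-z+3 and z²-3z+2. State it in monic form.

z-1

By polynomial division,
  z³-3z²-z+3 = (z)(z²-3z+2) + (-3z+3)
  z²-3z+2 = (-(1/3)z+2/3)(-3z+3) + (0)
Last nonzero remainder: -3z+3. Dividing through by -3 gives the monic gcd z-1.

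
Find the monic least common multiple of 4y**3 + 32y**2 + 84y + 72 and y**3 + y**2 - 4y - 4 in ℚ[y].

By polynomial division,
  4y**3 + 32y**2 + 84y + 72 = (4)(y**3 + y**2 - 4y - 4) + (28y**2 + 100y + 88)
  y**3 + y**2 - 4y - 4 = ((1/28)y - 9/98)(28y**2 + 100y + 88) + ((100/49)y + 200/49)
  28y**2 + 100y + 88 = ((343/25)y + 539/25)((100/49)y + 200/49) + (0)
Last nonzero remainder: (100/49)y + 200/49. Dividing through by 100/49 gives the monic gcd y + 2.
Then lcm(f, g) = f·g / gcd(f, g); expanding and making the result monic gives the answer.

y**5 + 7y**4 + 11y**3 - 19y**2 - 60y - 36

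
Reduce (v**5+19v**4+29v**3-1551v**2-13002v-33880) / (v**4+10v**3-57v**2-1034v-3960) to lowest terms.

(v**2+18v+77)/(v+9)

Repeated division with remainder:
  v**5+19v**4+29v**3-1551v**2-13002v-33880 = (v+9)(v**4+10v**3-57v**2-1034v-3960) + (-4v**3-4v**2+264v+1760)
  v**4+10v**3-57v**2-1034v-3960 = (-(1/4)v-9/4)(-4v**3-4v**2+264v+1760) + (0)
Last nonzero remainder: -4v**3-4v**2+264v+1760. Dividing through by -4 gives the monic gcd v**3+v**2-66v-440.
Cancel v**3+v**2-66v-440 from numerator and denominator to get the reduced form.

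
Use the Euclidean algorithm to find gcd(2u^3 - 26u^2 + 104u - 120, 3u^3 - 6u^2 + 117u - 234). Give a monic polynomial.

Repeated division with remainder:
  2u^3 - 26u^2 + 104u - 120 = (2/3)(3u^3 - 6u^2 + 117u - 234) + (-22u^2 + 26u + 36)
  3u^3 - 6u^2 + 117u - 234 = (-(3/22)u + 27/242)(-22u^2 + 26u + 36) + ((14400/121)u - 28800/121)
  -22u^2 + 26u + 36 = (-(1331/7200)u - 121/800)((14400/121)u - 28800/121) + (0)
Last nonzero remainder: (14400/121)u - 28800/121. Dividing through by 14400/121 gives the monic gcd u - 2.

u - 2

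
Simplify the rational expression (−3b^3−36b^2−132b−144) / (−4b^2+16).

By polynomial division,
  −3b^3−36b^2−132b−144 = ((3/4)b+9)(−4b^2+16) + (−144b−288)
  −4b^2+16 = ((1/36)b−1/18)(−144b−288) + (0)
Last nonzero remainder: −144b−288. Dividing through by −144 gives the monic gcd b+2.
Cancel b+2 from numerator and denominator to get the reduced form.

(3b^2+30b+72)/(4b−8)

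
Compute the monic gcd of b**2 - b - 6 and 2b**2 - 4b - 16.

By polynomial division,
  b**2 - b - 6 = (1/2)(2b**2 - 4b - 16) + (b + 2)
  2b**2 - 4b - 16 = (2b - 8)(b + 2) + (0)
The last nonzero remainder b + 2 is already monic.

b + 2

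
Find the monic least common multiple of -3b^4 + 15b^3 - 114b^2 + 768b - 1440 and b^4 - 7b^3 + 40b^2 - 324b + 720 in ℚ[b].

b^5 - 11b^4 + 68b^3 - 484b^2 + 2016b - 2880

Euclidean algorithm in ℚ[b]:
  -3b^4 + 15b^3 - 114b^2 + 768b - 1440 = (-3)(b^4 - 7b^3 + 40b^2 - 324b + 720) + (-6b^3 + 6b^2 - 204b + 720)
  b^4 - 7b^3 + 40b^2 - 324b + 720 = (-(1/6)b + 1)(-6b^3 + 6b^2 - 204b + 720) + (0)
Last nonzero remainder: -6b^3 + 6b^2 - 204b + 720. Dividing through by -6 gives the monic gcd b^3 - b^2 + 34b - 120.
Then lcm(f, g) = f·g / gcd(f, g); expanding and making the result monic gives the answer.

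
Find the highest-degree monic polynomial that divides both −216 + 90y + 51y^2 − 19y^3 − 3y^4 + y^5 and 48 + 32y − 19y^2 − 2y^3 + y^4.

Repeated division with remainder:
  y^5 − 3y^4 − 19y^3 + 51y^2 + 90y − 216 = (y − 1)(y^4 − 2y^3 − 19y^2 + 32y + 48) + (−2y^3 + 74y − 168)
  y^4 − 2y^3 − 19y^2 + 32y + 48 = (−(1/2)y + 1)(−2y^3 + 74y − 168) + (18y^2 − 126y + 216)
  −2y^3 + 74y − 168 = (−(1/9)y − 7/9)(18y^2 − 126y + 216) + (0)
Last nonzero remainder: 18y^2 − 126y + 216. Dividing through by 18 gives the monic gcd y^2 − 7y + 12.

12 − 7y + y^2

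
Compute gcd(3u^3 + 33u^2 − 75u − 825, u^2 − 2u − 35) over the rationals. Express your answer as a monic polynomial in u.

u + 5

Repeated division with remainder:
  3u^3 + 33u^2 − 75u − 825 = (3u + 39)(u^2 − 2u − 35) + (108u + 540)
  u^2 − 2u − 35 = ((1/108)u − 7/108)(108u + 540) + (0)
Last nonzero remainder: 108u + 540. Dividing through by 108 gives the monic gcd u + 5.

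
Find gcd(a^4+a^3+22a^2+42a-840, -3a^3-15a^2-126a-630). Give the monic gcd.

Apply the Euclidean algorithm:
  a^4+a^3+22a^2+42a-840 = (-(1/3)a+4/3)(-3a^3-15a^2-126a-630) + (0)
Last nonzero remainder: -3a^3-15a^2-126a-630. Dividing through by -3 gives the monic gcd a^3+5a^2+42a+210.

a^3+5a^2+42a+210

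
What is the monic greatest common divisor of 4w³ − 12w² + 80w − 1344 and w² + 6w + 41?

1

By polynomial division,
  4w³ − 12w² + 80w − 1344 = (4w − 36)(w² + 6w + 41) + (132w + 132)
  w² + 6w + 41 = ((1/132)w + 5/132)(132w + 132) + (36)
  132w + 132 = ((11/3)w + 11/3)(36) + (0)
The last nonzero remainder is the constant 36, so the polynomials are coprime and gcd = 1.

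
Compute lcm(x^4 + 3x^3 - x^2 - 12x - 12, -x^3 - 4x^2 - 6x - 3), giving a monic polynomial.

Repeated division with remainder:
  x^4 + 3x^3 - x^2 - 12x - 12 = (-x + 1)(-x^3 - 4x^2 - 6x - 3) + (-3x^2 - 9x - 9)
  -x^3 - 4x^2 - 6x - 3 = ((1/3)x + 1/3)(-3x^2 - 9x - 9) + (0)
Last nonzero remainder: -3x^2 - 9x - 9. Dividing through by -3 gives the monic gcd x^2 + 3x + 3.
Then lcm(f, g) = f·g / gcd(f, g); expanding and making the result monic gives the answer.

x^5 + 4x^4 + 2x^3 - 13x^2 - 24x - 12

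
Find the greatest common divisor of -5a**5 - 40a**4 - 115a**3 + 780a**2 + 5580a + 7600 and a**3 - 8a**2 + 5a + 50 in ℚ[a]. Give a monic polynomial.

a**2 - 3a - 10

Euclidean algorithm in ℚ[a]:
  -5a**5 - 40a**4 - 115a**3 + 780a**2 + 5580a + 7600 = (-5a**2 - 80a - 730)(a**3 - 8a**2 + 5a + 50) + (-4410a**2 + 13230a + 44100)
  a**3 - 8a**2 + 5a + 50 = (-(1/4410)a + 1/882)(-4410a**2 + 13230a + 44100) + (0)
Last nonzero remainder: -4410a**2 + 13230a + 44100. Dividing through by -4410 gives the monic gcd a**2 - 3a - 10.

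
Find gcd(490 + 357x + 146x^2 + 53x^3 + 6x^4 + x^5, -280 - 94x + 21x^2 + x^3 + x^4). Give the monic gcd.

Apply the Euclidean algorithm:
  x^5 + 6x^4 + 53x^3 + 146x^2 + 357x + 490 = (x + 5)(x^4 + x^3 + 21x^2 - 94x - 280) + (27x^3 + 135x^2 + 1107x + 1890)
  x^4 + x^3 + 21x^2 - 94x - 280 = ((1/27)x - 4/27)(27x^3 + 135x^2 + 1107x + 1890) + (0)
Last nonzero remainder: 27x^3 + 135x^2 + 1107x + 1890. Dividing through by 27 gives the monic gcd x^3 + 5x^2 + 41x + 70.

70 + 41x + 5x^2 + x^3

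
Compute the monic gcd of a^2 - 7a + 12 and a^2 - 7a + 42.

1

Repeated division with remainder:
  a^2 - 7a + 12 = (a^2 - 7a + 42) + (-30)
  a^2 - 7a + 42 = (-(1/30)a^2 + (7/30)a - 7/5)(-30) + (0)
The last nonzero remainder is the constant -30, so the polynomials are coprime and gcd = 1.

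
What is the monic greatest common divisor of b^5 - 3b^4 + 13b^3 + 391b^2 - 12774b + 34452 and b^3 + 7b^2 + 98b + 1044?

Apply the Euclidean algorithm:
  b^5 - 3b^4 + 13b^3 + 391b^2 - 12774b + 34452 = (b^2 - 10b - 15)(b^3 + 7b^2 + 98b + 1044) + (432b^2 - 864b + 50112)
  b^3 + 7b^2 + 98b + 1044 = ((1/432)b + 1/48)(432b^2 - 864b + 50112) + (0)
Last nonzero remainder: 432b^2 - 864b + 50112. Dividing through by 432 gives the monic gcd b^2 - 2b + 116.

b^2 - 2b + 116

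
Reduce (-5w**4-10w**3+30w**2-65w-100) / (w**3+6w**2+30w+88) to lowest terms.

(-5w**3+10w**2-10w-25)/(w**2+2w+22)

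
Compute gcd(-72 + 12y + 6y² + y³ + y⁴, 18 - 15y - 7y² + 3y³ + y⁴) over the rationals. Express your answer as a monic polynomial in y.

Apply the Euclidean algorithm:
  y⁴ + y³ + 6y² + 12y - 72 = (y⁴ + 3y³ - 7y² - 15y + 18) + (-2y³ + 13y² + 27y - 90)
  y⁴ + 3y³ - 7y² - 15y + 18 = (-(1/2)y - 19/4)(-2y³ + 13y² + 27y - 90) + ((273/4)y² + (273/4)y - 819/2)
  -2y³ + 13y² + 27y - 90 = (-(8/273)y + 20/91)((273/4)y² + (273/4)y - 819/2) + (0)
Last nonzero remainder: (273/4)y² + (273/4)y - 819/2. Dividing through by 273/4 gives the monic gcd y² + y - 6.

-6 + y + y²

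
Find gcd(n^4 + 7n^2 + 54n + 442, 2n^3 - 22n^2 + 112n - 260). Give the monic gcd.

n^2 - 6n + 26

By polynomial division,
  n^4 + 7n^2 + 54n + 442 = ((1/2)n + 11/2)(2n^3 - 22n^2 + 112n - 260) + (72n^2 - 432n + 1872)
  2n^3 - 22n^2 + 112n - 260 = ((1/36)n - 5/36)(72n^2 - 432n + 1872) + (0)
Last nonzero remainder: 72n^2 - 432n + 1872. Dividing through by 72 gives the monic gcd n^2 - 6n + 26.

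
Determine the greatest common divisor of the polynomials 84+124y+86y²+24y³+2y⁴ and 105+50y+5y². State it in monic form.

21+10y+y²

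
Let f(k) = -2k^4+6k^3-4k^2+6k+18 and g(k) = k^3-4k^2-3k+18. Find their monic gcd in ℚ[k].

k-3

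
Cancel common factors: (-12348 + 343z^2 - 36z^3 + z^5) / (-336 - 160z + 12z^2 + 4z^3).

(294 + 7z - z^2 + z^3)/(8 + 4z)

By polynomial division,
  z^5 - 36z^3 + 343z^2 - 12348 = ((1/4)z^2 - (3/4)z + 13/4)(4z^3 + 12z^2 - 160z - 336) + (268z^2 + 268z - 11256)
  4z^3 + 12z^2 - 160z - 336 = ((1/67)z + 2/67)(268z^2 + 268z - 11256) + (0)
Last nonzero remainder: 268z^2 + 268z - 11256. Dividing through by 268 gives the monic gcd z^2 + z - 42.
Cancel z^2 + z - 42 from numerator and denominator to get the reduced form.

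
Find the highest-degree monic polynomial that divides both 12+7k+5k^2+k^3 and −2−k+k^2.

Repeated division with remainder:
  k^3+5k^2+7k+12 = (k+6)(k^2−k−2) + (15k+24)
  k^2−k−2 = ((1/15)k−13/75)(15k+24) + (54/25)
  15k+24 = ((125/18)k+100/9)(54/25) + (0)
The last nonzero remainder is the constant 54/25, so the polynomials are coprime and gcd = 1.

1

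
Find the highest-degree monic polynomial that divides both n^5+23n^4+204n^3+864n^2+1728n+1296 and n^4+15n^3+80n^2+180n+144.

Repeated division with remainder:
  n^5+23n^4+204n^3+864n^2+1728n+1296 = (n+8)(n^4+15n^3+80n^2+180n+144) + (4n^3+44n^2+144n+144)
  n^4+15n^3+80n^2+180n+144 = ((1/4)n+1)(4n^3+44n^2+144n+144) + (0)
Last nonzero remainder: 4n^3+44n^2+144n+144. Dividing through by 4 gives the monic gcd n^3+11n^2+36n+36.

n^3+11n^2+36n+36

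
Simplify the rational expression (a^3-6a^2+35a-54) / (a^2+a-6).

(a^2-4a+27)/(a+3)

Euclidean algorithm in ℚ[a]:
  a^3-6a^2+35a-54 = (a-7)(a^2+a-6) + (48a-96)
  a^2+a-6 = ((1/48)a+1/16)(48a-96) + (0)
Last nonzero remainder: 48a-96. Dividing through by 48 gives the monic gcd a-2.
Cancel a-2 from numerator and denominator to get the reduced form.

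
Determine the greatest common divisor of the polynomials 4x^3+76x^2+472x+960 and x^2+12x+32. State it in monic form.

x+8

By polynomial division,
  4x^3+76x^2+472x+960 = (4x+28)(x^2+12x+32) + (8x+64)
  x^2+12x+32 = ((1/8)x+1/2)(8x+64) + (0)
Last nonzero remainder: 8x+64. Dividing through by 8 gives the monic gcd x+8.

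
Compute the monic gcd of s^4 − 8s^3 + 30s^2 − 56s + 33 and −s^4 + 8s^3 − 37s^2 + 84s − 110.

By polynomial division,
  s^4 − 8s^3 + 30s^2 − 56s + 33 = (−1)(−s^4 + 8s^3 − 37s^2 + 84s − 110) + (−7s^2 + 28s − 77)
  −s^4 + 8s^3 − 37s^2 + 84s − 110 = ((1/7)s^2 − (4/7)s + 10/7)(−7s^2 + 28s − 77) + (0)
Last nonzero remainder: −7s^2 + 28s − 77. Dividing through by −7 gives the monic gcd s^2 − 4s + 11.

s^2 − 4s + 11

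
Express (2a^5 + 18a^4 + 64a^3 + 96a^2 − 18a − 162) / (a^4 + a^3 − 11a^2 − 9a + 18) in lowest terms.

(2a^3 + 14a^2 + 42a + 54)/(a^2 − a − 6)

Apply the Euclidean algorithm:
  2a^5 + 18a^4 + 64a^3 + 96a^2 − 18a − 162 = (2a + 16)(a^4 + a^3 − 11a^2 − 9a + 18) + (70a^3 + 290a^2 + 90a − 450)
  a^4 + a^3 − 11a^2 − 9a + 18 = ((1/70)a − 11/245)(70a^3 + 290a^2 + 90a − 450) + ((36/49)a^2 + (72/49)a − 108/49)
  70a^3 + 290a^2 + 90a − 450 = ((1715/18)a + 1225/6)((36/49)a^2 + (72/49)a − 108/49) + (0)
Last nonzero remainder: (36/49)a^2 + (72/49)a − 108/49. Dividing through by 36/49 gives the monic gcd a^2 + 2a − 3.
Cancel a^2 + 2a − 3 from numerator and denominator to get the reduced form.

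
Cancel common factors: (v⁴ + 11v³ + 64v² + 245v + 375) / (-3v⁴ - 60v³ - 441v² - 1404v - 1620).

Apply the Euclidean algorithm:
  v⁴ + 11v³ + 64v² + 245v + 375 = (-1/3)(-3v⁴ - 60v³ - 441v² - 1404v - 1620) + (-9v³ - 83v² - 223v - 165)
  -3v⁴ - 60v³ - 441v² - 1404v - 1620 = ((1/3)v + 97/27)(-9v³ - 83v² - 223v - 165) + (-(1849/27)v² - (14792/27)v - 9245/9)
  -9v³ - 83v² - 223v - 165 = ((243/1849)v + 297/1849)(-(1849/27)v² - (14792/27)v - 9245/9) + (0)
Last nonzero remainder: -(1849/27)v² - (14792/27)v - 9245/9. Dividing through by -1849/27 gives the monic gcd v² + 8v + 15.
Cancel v² + 8v + 15 from numerator and denominator to get the reduced form.

(-v² - 3v - 25)/(3v² + 36v + 108)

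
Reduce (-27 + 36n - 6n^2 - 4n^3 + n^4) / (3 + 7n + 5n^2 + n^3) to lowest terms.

(-9 + 15n - 7n^2 + n^3)/(1 + 2n + n^2)

Euclidean algorithm in ℚ[n]:
  n^4 - 4n^3 - 6n^2 + 36n - 27 = (n - 9)(n^3 + 5n^2 + 7n + 3) + (32n^2 + 96n)
  n^3 + 5n^2 + 7n + 3 = ((1/32)n + 1/16)(32n^2 + 96n) + (n + 3)
  32n^2 + 96n = (32n)(n + 3) + (0)
The last nonzero remainder n + 3 is already monic.
Cancel n + 3 from numerator and denominator to get the reduced form.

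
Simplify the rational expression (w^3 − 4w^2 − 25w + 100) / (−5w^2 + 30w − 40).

(−w^2 + 25)/(5w − 10)

Apply the Euclidean algorithm:
  w^3 − 4w^2 − 25w + 100 = (−(1/5)w − 2/5)(−5w^2 + 30w − 40) + (−21w + 84)
  −5w^2 + 30w − 40 = ((5/21)w − 10/21)(−21w + 84) + (0)
Last nonzero remainder: −21w + 84. Dividing through by −21 gives the monic gcd w − 4.
Cancel w − 4 from numerator and denominator to get the reduced form.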